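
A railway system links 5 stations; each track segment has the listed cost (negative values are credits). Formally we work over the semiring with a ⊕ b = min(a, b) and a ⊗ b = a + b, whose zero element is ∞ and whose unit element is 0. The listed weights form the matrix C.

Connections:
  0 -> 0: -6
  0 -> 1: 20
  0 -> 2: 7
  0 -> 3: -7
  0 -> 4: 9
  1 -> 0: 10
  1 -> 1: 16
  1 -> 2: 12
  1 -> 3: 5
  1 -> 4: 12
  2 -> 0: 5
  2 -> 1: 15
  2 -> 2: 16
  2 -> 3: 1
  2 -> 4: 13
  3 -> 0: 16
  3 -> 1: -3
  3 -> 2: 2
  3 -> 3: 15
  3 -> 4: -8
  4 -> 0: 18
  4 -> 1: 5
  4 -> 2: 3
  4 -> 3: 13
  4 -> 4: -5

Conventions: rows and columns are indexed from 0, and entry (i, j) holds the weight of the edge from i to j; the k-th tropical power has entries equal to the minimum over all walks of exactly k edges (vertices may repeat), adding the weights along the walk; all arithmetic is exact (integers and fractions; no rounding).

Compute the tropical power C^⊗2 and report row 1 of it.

C^⊗2:
  [-12, -10, -5, -13, -15]
  [4, 2, 7, 3, -3]
  [-1, -2, 3, -2, -7]
  [7, -3, -5, 2, -13]
  [8, 0, -2, 4, -10]
Answer: row 1 of C^⊗2 = [4, 2, 7, 3, -3]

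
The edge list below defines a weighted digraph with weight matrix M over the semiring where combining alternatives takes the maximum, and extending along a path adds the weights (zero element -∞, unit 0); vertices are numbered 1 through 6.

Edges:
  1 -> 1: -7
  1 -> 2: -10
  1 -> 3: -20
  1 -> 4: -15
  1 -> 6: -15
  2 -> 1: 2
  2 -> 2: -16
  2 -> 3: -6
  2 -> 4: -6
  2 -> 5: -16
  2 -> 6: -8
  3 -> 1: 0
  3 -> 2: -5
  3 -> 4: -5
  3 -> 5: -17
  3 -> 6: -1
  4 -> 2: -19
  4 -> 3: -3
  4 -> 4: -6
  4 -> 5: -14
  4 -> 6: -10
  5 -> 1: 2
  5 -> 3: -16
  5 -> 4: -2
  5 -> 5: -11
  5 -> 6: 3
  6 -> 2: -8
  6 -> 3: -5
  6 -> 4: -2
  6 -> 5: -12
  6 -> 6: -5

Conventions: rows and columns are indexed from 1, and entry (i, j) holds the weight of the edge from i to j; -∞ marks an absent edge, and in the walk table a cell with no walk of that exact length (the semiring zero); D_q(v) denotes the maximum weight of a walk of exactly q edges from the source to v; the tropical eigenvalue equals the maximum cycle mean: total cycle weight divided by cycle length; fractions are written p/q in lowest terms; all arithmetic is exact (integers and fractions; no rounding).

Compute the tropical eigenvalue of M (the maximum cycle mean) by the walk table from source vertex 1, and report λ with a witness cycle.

q=0: [0, -∞, -∞, -∞, -∞, -∞]
q=1: [-7, -10, -20, -15, -∞, -15]
q=2: [-8, -17, -16, -16, -26, -18]
q=3: [-15, -18, -19, -20, -30, -17]
q=4: [-16, -24, -22, -19, -29, -20]
q=5: [-22, -26, -22, -22, -32, -23]
q=6: [-22, -27, -25, -25, -35, -23]
Optimal cycle mean attained by: cycle 3->6->4->3, total (-1) + (-2) + (-3), length 3.
Answer: λ = -2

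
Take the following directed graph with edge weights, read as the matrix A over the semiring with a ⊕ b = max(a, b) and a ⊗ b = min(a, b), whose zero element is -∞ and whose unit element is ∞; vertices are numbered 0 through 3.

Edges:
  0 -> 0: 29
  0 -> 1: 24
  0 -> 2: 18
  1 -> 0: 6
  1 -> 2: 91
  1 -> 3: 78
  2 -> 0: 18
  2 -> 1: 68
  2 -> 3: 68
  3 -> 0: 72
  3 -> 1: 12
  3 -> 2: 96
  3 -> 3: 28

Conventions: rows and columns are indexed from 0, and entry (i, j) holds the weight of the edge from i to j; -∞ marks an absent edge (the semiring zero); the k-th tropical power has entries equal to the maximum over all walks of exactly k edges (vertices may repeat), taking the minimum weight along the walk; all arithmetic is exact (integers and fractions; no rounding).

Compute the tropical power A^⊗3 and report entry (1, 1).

A^⊗2:
  [29, 24, 24, 24]
  [72, 68, 78, 68]
  [68, 18, 68, 68]
  [29, 68, 28, 68]
A^⊗3:
  [29, 24, 24, 24]
  [68, 68, 68, 68]
  [68, 68, 68, 68]
  [68, 28, 68, 68]
Key observation: the optimum is the walk 1->3->2->1, with weight 78 min 96 min 68 = 68.
Optimal value attained by: walk 1->3->2->1.
Answer: (A^⊗3)[1][1] = 68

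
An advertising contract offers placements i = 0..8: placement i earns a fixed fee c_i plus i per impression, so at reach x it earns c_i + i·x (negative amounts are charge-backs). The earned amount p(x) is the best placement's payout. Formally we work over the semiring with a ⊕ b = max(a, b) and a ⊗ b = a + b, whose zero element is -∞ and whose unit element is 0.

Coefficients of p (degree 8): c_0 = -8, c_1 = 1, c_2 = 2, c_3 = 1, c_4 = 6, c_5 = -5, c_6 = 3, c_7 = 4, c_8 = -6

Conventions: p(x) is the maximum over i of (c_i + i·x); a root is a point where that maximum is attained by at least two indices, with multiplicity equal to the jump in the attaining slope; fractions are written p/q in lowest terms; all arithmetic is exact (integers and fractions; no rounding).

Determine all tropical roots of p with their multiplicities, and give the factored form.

hull edge (i=0, c=-8) to (i=1, c=1): slope 9, span 1
hull edge (i=1, c=1) to (i=4, c=6): slope 5/3, span 3
hull edge (i=4, c=6) to (i=7, c=4): slope -2/3, span 3
hull edge (i=7, c=4) to (i=8, c=-6): slope -10, span 1
Factored form: p(x) = -6 ⊗ (x ⊕ (-9)) ⊗ (x ⊕ (-5/3)) ⊗ (x ⊕ (-5/3)) ⊗ (x ⊕ (-5/3)) ⊗ (x ⊕ 2/3) ⊗ (x ⊕ 2/3) ⊗ (x ⊕ 2/3) ⊗ (x ⊕ 10)
Answer: roots = -9 (mult 1), -5/3 (mult 3), 2/3 (mult 3), 10 (mult 1)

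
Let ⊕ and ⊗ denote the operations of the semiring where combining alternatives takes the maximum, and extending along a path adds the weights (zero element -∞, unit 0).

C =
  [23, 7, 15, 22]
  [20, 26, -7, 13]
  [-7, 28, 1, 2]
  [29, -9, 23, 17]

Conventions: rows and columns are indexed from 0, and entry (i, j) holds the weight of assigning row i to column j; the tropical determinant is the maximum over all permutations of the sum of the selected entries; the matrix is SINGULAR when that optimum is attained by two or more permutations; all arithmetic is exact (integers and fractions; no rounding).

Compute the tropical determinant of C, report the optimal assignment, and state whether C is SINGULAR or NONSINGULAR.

σ = (0, 1, 2, 3): 23 + 26 + 1 + 17 = 67
σ = (0, 1, 3, 2): 23 + 26 + 2 + 23 = 74
σ = (0, 2, 1, 3): 23 + (-7) + 28 + 17 = 61
σ = (0, 2, 3, 1): 23 + (-7) + 2 + (-9) = 9
σ = (0, 3, 1, 2): 23 + 13 + 28 + 23 = 87
σ = (0, 3, 2, 1): 23 + 13 + 1 + (-9) = 28
σ = (1, 0, 2, 3): 7 + 20 + 1 + 17 = 45
σ = (1, 0, 3, 2): 7 + 20 + 2 + 23 = 52
σ = (1, 2, 0, 3): 7 + (-7) + (-7) + 17 = 10
σ = (1, 2, 3, 0): 7 + (-7) + 2 + 29 = 31
σ = (1, 3, 0, 2): 7 + 13 + (-7) + 23 = 36
σ = (1, 3, 2, 0): 7 + 13 + 1 + 29 = 50
σ = (2, 0, 1, 3): 15 + 20 + 28 + 17 = 80
σ = (2, 0, 3, 1): 15 + 20 + 2 + (-9) = 28
σ = (2, 1, 0, 3): 15 + 26 + (-7) + 17 = 51
σ = (2, 1, 3, 0): 15 + 26 + 2 + 29 = 72
σ = (2, 3, 0, 1): 15 + 13 + (-7) + (-9) = 12
σ = (2, 3, 1, 0): 15 + 13 + 28 + 29 = 85
σ = (3, 0, 1, 2): 22 + 20 + 28 + 23 = 93
σ = (3, 0, 2, 1): 22 + 20 + 1 + (-9) = 34
σ = (3, 1, 0, 2): 22 + 26 + (-7) + 23 = 64
σ = (3, 1, 2, 0): 22 + 26 + 1 + 29 = 78
σ = (3, 2, 0, 1): 22 + (-7) + (-7) + (-9) = -1
σ = (3, 2, 1, 0): 22 + (-7) + 28 + 29 = 72
Optimal value attained by: σ = (3, 0, 1, 2).
Answer: det⊕(C) = 93; verdict: NONSINGULAR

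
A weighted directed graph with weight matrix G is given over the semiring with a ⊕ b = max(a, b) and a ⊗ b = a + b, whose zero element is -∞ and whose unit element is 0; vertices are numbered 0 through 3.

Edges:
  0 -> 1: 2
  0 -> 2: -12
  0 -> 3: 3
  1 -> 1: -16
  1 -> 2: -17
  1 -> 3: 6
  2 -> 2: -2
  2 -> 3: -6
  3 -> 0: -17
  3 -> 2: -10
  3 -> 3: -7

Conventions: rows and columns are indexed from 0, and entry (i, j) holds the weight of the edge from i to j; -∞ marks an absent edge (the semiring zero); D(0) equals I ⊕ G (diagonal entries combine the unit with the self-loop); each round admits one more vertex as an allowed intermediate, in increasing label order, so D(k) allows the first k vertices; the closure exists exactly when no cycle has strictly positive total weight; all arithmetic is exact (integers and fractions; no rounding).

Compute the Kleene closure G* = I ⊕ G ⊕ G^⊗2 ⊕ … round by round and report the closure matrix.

D(0):
  [0, 2, -12, 3]
  [-∞, 0, -17, 6]
  [-∞, -∞, 0, -6]
  [-17, -∞, -10, 0]
D(1):
  [0, 2, -12, 3]
  [-∞, 0, -17, 6]
  [-∞, -∞, 0, -6]
  [-17, -15, -10, 0]
D(2):
  [0, 2, -12, 8]
  [-∞, 0, -17, 6]
  [-∞, -∞, 0, -6]
  [-17, -15, -10, 0]
D(3):
  [0, 2, -12, 8]
  [-∞, 0, -17, 6]
  [-∞, -∞, 0, -6]
  [-17, -15, -10, 0]
D(4):
  [0, 2, -2, 8]
  [-11, 0, -4, 6]
  [-23, -21, 0, -6]
  [-17, -15, -10, 0]
Answer: G* = [[0, 2, -2, 8], [-11, 0, -4, 6], [-23, -21, 0, -6], [-17, -15, -10, 0]]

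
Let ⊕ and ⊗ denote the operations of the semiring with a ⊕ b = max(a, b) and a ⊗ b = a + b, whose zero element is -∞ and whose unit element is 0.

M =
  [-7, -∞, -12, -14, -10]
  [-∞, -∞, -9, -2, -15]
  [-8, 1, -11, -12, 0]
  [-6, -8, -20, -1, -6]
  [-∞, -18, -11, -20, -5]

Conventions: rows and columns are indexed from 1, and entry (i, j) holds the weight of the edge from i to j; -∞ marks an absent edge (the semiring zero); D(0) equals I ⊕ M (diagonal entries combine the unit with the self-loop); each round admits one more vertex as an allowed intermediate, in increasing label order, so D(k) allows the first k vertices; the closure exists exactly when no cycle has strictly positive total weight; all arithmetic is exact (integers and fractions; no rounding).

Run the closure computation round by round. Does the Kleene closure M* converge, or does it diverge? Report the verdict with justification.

D(0):
  [0, -∞, -12, -14, -10]
  [-∞, 0, -9, -2, -15]
  [-8, 1, 0, -12, 0]
  [-6, -8, -20, 0, -6]
  [-∞, -18, -11, -20, 0]
D(1):
  [0, -∞, -12, -14, -10]
  [-∞, 0, -9, -2, -15]
  [-8, 1, 0, -12, 0]
  [-6, -8, -18, 0, -6]
  [-∞, -18, -11, -20, 0]
D(2):
  [0, -∞, -12, -14, -10]
  [-∞, 0, -9, -2, -15]
  [-8, 1, 0, -1, 0]
  [-6, -8, -17, 0, -6]
  [-∞, -18, -11, -20, 0]
D(3):
  [0, -11, -12, -13, -10]
  [-17, 0, -9, -2, -9]
  [-8, 1, 0, -1, 0]
  [-6, -8, -17, 0, -6]
  [-19, -10, -11, -12, 0]
D(4):
  [0, -11, -12, -13, -10]
  [-8, 0, -9, -2, -8]
  [-7, 1, 0, -1, 0]
  [-6, -8, -17, 0, -6]
  [-18, -10, -11, -12, 0]
D(5):
  [0, -11, -12, -13, -10]
  [-8, 0, -9, -2, -8]
  [-7, 1, 0, -1, 0]
  [-6, -8, -17, 0, -6]
  [-18, -10, -11, -12, 0]
Key observation: every diagonal entry stays at the unit through all rounds, so no improving cycle exists.
Answer: CONVERGES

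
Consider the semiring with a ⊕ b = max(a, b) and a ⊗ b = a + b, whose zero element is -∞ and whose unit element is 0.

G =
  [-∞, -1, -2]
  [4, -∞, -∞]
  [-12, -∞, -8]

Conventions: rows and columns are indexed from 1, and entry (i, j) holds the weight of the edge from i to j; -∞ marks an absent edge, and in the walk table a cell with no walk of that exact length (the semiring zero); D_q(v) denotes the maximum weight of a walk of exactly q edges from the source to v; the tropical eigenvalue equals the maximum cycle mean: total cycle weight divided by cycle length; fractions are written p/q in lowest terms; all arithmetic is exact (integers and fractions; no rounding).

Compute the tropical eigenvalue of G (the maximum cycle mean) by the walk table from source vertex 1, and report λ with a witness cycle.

q=0: [0, -∞, -∞]
q=1: [-∞, -1, -2]
q=2: [3, -∞, -10]
q=3: [-22, 2, 1]
Optimal cycle mean attained by: cycle 1->2->1, total (-1) + 4, length 2.
Answer: λ = 3/2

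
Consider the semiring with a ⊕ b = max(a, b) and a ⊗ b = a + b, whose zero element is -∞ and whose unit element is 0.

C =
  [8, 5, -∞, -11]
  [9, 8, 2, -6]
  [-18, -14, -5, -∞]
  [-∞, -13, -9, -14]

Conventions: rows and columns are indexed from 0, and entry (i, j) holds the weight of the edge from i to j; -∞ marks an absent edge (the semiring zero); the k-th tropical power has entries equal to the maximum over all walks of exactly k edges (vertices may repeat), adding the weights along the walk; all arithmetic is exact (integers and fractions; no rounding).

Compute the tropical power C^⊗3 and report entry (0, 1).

C^⊗2:
  [16, 13, 7, -1]
  [17, 16, 10, 2]
  [-5, -6, -10, -20]
  [-4, -5, -11, -19]
C^⊗3:
  [24, 21, 15, 7]
  [25, 24, 18, 10]
  [3, 2, -4, -12]
  [4, 3, -3, -11]
Key observation: the optimum is the walk 0->0->0->1, with weight 8 + 8 + 5 = 21.
Optimal value attained by: walk 0->0->0->1.
Answer: (C^⊗3)[0][1] = 21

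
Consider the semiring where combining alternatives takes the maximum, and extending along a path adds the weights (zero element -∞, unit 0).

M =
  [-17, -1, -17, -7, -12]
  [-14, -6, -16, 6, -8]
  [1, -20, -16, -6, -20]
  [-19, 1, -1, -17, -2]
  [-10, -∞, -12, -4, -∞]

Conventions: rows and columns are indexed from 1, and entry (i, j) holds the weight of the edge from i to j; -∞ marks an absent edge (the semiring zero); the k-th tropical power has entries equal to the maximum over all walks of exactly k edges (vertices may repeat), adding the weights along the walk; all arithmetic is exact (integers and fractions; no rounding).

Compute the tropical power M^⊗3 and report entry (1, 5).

M^⊗2:
  [-15, -6, -8, 5, -9]
  [-13, 7, 5, 0, 4]
  [-15, 0, -7, -6, -8]
  [0, -5, -14, 7, -7]
  [-11, -3, -5, -17, -6]
M^⊗3:
  [-7, 6, 4, 0, 3]
  [6, 1, -1, 13, -1]
  [-6, -5, -7, 6, -8]
  [-12, 8, 6, 1, 5]
  [-4, -9, -18, 3, -11]
Key observation: the optimum is the walk 1->2->4->5, with weight (-1) + 6 + (-2) = 3.
Optimal value attained by: walk 1->2->4->5.
Answer: (M^⊗3)[1][5] = 3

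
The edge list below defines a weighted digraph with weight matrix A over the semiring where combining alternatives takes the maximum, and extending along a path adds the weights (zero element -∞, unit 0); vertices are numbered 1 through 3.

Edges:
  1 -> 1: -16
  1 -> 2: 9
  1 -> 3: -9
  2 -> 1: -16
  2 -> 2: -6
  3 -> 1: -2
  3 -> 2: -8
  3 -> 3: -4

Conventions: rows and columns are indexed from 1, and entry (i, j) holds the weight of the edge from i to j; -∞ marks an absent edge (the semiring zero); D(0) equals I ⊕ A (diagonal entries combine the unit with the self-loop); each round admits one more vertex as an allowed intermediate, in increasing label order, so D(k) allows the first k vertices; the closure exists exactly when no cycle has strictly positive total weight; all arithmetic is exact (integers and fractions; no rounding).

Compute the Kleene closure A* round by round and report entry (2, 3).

D(0):
  [0, 9, -9]
  [-16, 0, -∞]
  [-2, -8, 0]
D(1):
  [0, 9, -9]
  [-16, 0, -25]
  [-2, 7, 0]
D(2):
  [0, 9, -9]
  [-16, 0, -25]
  [-2, 7, 0]
D(3):
  [0, 9, -9]
  [-16, 0, -25]
  [-2, 7, 0]
Answer: A*[2][3] = -25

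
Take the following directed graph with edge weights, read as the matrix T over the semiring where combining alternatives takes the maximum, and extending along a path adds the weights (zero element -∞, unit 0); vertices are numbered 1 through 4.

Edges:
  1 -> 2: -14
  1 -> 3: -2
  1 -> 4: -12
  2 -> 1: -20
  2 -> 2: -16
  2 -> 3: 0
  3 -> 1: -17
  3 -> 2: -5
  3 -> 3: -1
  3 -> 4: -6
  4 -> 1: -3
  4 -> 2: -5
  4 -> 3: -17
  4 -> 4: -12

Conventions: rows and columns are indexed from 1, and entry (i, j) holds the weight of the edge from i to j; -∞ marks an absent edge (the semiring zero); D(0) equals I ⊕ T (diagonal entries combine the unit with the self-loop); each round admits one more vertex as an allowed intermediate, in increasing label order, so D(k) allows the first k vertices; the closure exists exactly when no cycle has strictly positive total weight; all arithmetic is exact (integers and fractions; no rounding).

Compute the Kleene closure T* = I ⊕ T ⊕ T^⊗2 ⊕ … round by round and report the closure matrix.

D(0):
  [0, -14, -2, -12]
  [-20, 0, 0, -∞]
  [-17, -5, 0, -6]
  [-3, -5, -17, 0]
D(1):
  [0, -14, -2, -12]
  [-20, 0, 0, -32]
  [-17, -5, 0, -6]
  [-3, -5, -5, 0]
D(2):
  [0, -14, -2, -12]
  [-20, 0, 0, -32]
  [-17, -5, 0, -6]
  [-3, -5, -5, 0]
D(3):
  [0, -7, -2, -8]
  [-17, 0, 0, -6]
  [-17, -5, 0, -6]
  [-3, -5, -5, 0]
D(4):
  [0, -7, -2, -8]
  [-9, 0, 0, -6]
  [-9, -5, 0, -6]
  [-3, -5, -5, 0]
Answer: T* = [[0, -7, -2, -8], [-9, 0, 0, -6], [-9, -5, 0, -6], [-3, -5, -5, 0]]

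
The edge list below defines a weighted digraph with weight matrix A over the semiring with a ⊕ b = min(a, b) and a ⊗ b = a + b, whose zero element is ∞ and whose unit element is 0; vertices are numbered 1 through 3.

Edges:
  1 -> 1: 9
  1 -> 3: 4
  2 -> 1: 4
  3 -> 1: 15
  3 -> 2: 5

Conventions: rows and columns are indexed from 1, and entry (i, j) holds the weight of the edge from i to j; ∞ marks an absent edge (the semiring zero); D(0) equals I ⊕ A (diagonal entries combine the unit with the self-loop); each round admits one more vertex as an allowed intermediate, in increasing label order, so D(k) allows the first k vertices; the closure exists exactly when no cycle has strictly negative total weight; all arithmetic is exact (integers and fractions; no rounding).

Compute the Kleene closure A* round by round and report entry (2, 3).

D(0):
  [0, ∞, 4]
  [4, 0, ∞]
  [15, 5, 0]
D(1):
  [0, ∞, 4]
  [4, 0, 8]
  [15, 5, 0]
D(2):
  [0, ∞, 4]
  [4, 0, 8]
  [9, 5, 0]
D(3):
  [0, 9, 4]
  [4, 0, 8]
  [9, 5, 0]
Answer: A*[2][3] = 8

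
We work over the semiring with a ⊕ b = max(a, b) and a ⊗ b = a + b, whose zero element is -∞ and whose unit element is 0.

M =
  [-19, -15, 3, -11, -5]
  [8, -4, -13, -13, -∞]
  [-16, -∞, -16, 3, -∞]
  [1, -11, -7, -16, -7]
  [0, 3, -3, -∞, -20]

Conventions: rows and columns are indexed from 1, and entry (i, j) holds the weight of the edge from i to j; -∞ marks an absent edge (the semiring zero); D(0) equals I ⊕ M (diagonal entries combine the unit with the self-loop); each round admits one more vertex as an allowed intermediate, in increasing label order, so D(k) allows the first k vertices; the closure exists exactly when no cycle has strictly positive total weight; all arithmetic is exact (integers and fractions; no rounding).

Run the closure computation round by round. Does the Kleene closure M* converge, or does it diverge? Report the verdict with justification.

D(0):
  [0, -15, 3, -11, -5]
  [8, 0, -13, -13, -∞]
  [-16, -∞, 0, 3, -∞]
  [1, -11, -7, 0, -7]
  [0, 3, -3, -∞, 0]
D(1):
  [0, -15, 3, -11, -5]
  [8, 0, 11, -3, 3]
  [-16, -31, 0, 3, -21]
  [1, -11, 4, 0, -4]
  [0, 3, 3, -11, 0]
Detection: at round 2, diagonal entry (5, 5) turns strictly positive.
Key observation: the cycle 5->2->1->5 has total weight 3 + 8 + (-5), which is strictly positive.
Answer: DIVERGES — positive cycle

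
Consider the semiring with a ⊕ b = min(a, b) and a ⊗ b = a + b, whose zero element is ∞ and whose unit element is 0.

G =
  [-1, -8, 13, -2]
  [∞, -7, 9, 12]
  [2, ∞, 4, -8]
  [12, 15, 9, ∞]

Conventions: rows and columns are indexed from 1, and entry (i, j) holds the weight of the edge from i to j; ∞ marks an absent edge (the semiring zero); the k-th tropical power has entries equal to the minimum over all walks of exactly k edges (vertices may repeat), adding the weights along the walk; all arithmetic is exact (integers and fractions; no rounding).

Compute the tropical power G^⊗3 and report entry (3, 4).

G^⊗2:
  [-2, -15, 1, -3]
  [11, -14, 2, 1]
  [1, -6, 1, -4]
  [11, 4, 13, 1]
G^⊗3:
  [-3, -22, -6, -7]
  [4, -21, -5, -6]
  [0, -13, 3, -7]
  [10, -3, 10, 5]
Key observation: the optimum is the walk 3->4->3->4, with weight (-8) + 9 + (-8) = -7.
Optimal value attained by: walk 3->4->3->4.
Answer: (G^⊗3)[3][4] = -7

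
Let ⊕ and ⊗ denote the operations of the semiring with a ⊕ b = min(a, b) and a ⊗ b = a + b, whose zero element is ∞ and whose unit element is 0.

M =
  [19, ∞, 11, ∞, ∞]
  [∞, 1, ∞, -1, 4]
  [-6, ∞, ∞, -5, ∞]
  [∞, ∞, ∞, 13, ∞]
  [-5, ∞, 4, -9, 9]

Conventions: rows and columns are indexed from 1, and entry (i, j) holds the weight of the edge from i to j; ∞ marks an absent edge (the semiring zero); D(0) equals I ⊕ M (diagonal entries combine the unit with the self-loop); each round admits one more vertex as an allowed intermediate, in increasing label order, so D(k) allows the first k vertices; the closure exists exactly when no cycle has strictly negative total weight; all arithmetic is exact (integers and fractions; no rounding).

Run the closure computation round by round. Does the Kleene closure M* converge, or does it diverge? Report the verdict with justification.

D(0):
  [0, ∞, 11, ∞, ∞]
  [∞, 0, ∞, -1, 4]
  [-6, ∞, 0, -5, ∞]
  [∞, ∞, ∞, 0, ∞]
  [-5, ∞, 4, -9, 0]
D(1):
  [0, ∞, 11, ∞, ∞]
  [∞, 0, ∞, -1, 4]
  [-6, ∞, 0, -5, ∞]
  [∞, ∞, ∞, 0, ∞]
  [-5, ∞, 4, -9, 0]
D(2):
  [0, ∞, 11, ∞, ∞]
  [∞, 0, ∞, -1, 4]
  [-6, ∞, 0, -5, ∞]
  [∞, ∞, ∞, 0, ∞]
  [-5, ∞, 4, -9, 0]
D(3):
  [0, ∞, 11, 6, ∞]
  [∞, 0, ∞, -1, 4]
  [-6, ∞, 0, -5, ∞]
  [∞, ∞, ∞, 0, ∞]
  [-5, ∞, 4, -9, 0]
D(4):
  [0, ∞, 11, 6, ∞]
  [∞, 0, ∞, -1, 4]
  [-6, ∞, 0, -5, ∞]
  [∞, ∞, ∞, 0, ∞]
  [-5, ∞, 4, -9, 0]
D(5):
  [0, ∞, 11, 6, ∞]
  [-1, 0, 8, -5, 4]
  [-6, ∞, 0, -5, ∞]
  [∞, ∞, ∞, 0, ∞]
  [-5, ∞, 4, -9, 0]
Key observation: every diagonal entry stays at the unit through all rounds, so no improving cycle exists.
Answer: CONVERGES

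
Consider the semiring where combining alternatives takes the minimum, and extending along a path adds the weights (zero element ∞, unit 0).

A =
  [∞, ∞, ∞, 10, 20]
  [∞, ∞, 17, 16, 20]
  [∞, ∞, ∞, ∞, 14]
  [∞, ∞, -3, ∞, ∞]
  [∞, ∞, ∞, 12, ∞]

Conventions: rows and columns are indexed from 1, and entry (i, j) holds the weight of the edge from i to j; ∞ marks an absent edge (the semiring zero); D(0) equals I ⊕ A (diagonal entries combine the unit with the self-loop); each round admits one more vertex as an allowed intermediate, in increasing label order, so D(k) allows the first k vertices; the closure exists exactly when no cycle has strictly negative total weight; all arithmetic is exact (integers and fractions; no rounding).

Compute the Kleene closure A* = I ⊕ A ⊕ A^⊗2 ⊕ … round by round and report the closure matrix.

D(0):
  [0, ∞, ∞, 10, 20]
  [∞, 0, 17, 16, 20]
  [∞, ∞, 0, ∞, 14]
  [∞, ∞, -3, 0, ∞]
  [∞, ∞, ∞, 12, 0]
D(1):
  [0, ∞, ∞, 10, 20]
  [∞, 0, 17, 16, 20]
  [∞, ∞, 0, ∞, 14]
  [∞, ∞, -3, 0, ∞]
  [∞, ∞, ∞, 12, 0]
D(2):
  [0, ∞, ∞, 10, 20]
  [∞, 0, 17, 16, 20]
  [∞, ∞, 0, ∞, 14]
  [∞, ∞, -3, 0, ∞]
  [∞, ∞, ∞, 12, 0]
D(3):
  [0, ∞, ∞, 10, 20]
  [∞, 0, 17, 16, 20]
  [∞, ∞, 0, ∞, 14]
  [∞, ∞, -3, 0, 11]
  [∞, ∞, ∞, 12, 0]
D(4):
  [0, ∞, 7, 10, 20]
  [∞, 0, 13, 16, 20]
  [∞, ∞, 0, ∞, 14]
  [∞, ∞, -3, 0, 11]
  [∞, ∞, 9, 12, 0]
D(5):
  [0, ∞, 7, 10, 20]
  [∞, 0, 13, 16, 20]
  [∞, ∞, 0, 26, 14]
  [∞, ∞, -3, 0, 11]
  [∞, ∞, 9, 12, 0]
Answer: A* = [[0, ∞, 7, 10, 20], [∞, 0, 13, 16, 20], [∞, ∞, 0, 26, 14], [∞, ∞, -3, 0, 11], [∞, ∞, 9, 12, 0]]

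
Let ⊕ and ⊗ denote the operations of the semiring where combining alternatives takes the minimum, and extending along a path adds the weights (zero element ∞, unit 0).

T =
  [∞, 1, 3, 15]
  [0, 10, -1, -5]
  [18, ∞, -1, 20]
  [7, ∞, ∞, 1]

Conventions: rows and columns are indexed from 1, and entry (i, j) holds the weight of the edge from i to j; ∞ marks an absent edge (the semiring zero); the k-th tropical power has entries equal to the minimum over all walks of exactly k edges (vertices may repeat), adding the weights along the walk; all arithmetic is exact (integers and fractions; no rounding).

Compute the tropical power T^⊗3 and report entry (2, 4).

T^⊗2:
  [1, 11, 0, -4]
  [2, 1, -2, -4]
  [17, 19, -2, 19]
  [8, 8, 10, 2]
T^⊗3:
  [3, 2, -1, -3]
  [1, 3, -3, -4]
  [16, 18, -3, 14]
  [8, 9, 7, 3]
Key observation: the optimum is the walk 2->1->2->4, with weight 0 + 1 + (-5) = -4.
Optimal value attained by: walk 2->1->2->4.
Answer: (T^⊗3)[2][4] = -4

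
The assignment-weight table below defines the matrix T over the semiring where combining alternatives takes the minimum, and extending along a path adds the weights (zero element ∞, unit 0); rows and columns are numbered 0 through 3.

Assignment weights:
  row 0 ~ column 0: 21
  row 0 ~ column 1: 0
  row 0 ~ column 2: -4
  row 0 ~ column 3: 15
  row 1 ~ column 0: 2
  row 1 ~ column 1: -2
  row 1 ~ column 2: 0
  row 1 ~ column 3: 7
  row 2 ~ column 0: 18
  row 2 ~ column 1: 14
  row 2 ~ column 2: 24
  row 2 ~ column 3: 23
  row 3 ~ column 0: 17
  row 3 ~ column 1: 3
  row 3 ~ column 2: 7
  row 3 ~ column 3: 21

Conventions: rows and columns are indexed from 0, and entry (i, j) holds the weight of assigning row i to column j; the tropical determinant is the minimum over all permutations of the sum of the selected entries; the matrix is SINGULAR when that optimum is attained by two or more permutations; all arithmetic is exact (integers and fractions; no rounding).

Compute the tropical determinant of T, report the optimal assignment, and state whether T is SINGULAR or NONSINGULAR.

σ = (0, 1, 2, 3): 21 + (-2) + 24 + 21 = 64
σ = (0, 1, 3, 2): 21 + (-2) + 23 + 7 = 49
σ = (0, 2, 1, 3): 21 + 0 + 14 + 21 = 56
σ = (0, 2, 3, 1): 21 + 0 + 23 + 3 = 47
σ = (0, 3, 1, 2): 21 + 7 + 14 + 7 = 49
σ = (0, 3, 2, 1): 21 + 7 + 24 + 3 = 55
σ = (1, 0, 2, 3): 0 + 2 + 24 + 21 = 47
σ = (1, 0, 3, 2): 0 + 2 + 23 + 7 = 32
σ = (1, 2, 0, 3): 0 + 0 + 18 + 21 = 39
σ = (1, 2, 3, 0): 0 + 0 + 23 + 17 = 40
σ = (1, 3, 0, 2): 0 + 7 + 18 + 7 = 32
σ = (1, 3, 2, 0): 0 + 7 + 24 + 17 = 48
σ = (2, 0, 1, 3): (-4) + 2 + 14 + 21 = 33
σ = (2, 0, 3, 1): (-4) + 2 + 23 + 3 = 24
σ = (2, 1, 0, 3): (-4) + (-2) + 18 + 21 = 33
σ = (2, 1, 3, 0): (-4) + (-2) + 23 + 17 = 34
σ = (2, 3, 0, 1): (-4) + 7 + 18 + 3 = 24
σ = (2, 3, 1, 0): (-4) + 7 + 14 + 17 = 34
σ = (3, 0, 1, 2): 15 + 2 + 14 + 7 = 38
σ = (3, 0, 2, 1): 15 + 2 + 24 + 3 = 44
σ = (3, 1, 0, 2): 15 + (-2) + 18 + 7 = 38
σ = (3, 1, 2, 0): 15 + (-2) + 24 + 17 = 54
σ = (3, 2, 0, 1): 15 + 0 + 18 + 3 = 36
σ = (3, 2, 1, 0): 15 + 0 + 14 + 17 = 46
Optimal value attained by: σ = (2, 0, 3, 1).
Answer: det⊕(T) = 24; verdict: SINGULAR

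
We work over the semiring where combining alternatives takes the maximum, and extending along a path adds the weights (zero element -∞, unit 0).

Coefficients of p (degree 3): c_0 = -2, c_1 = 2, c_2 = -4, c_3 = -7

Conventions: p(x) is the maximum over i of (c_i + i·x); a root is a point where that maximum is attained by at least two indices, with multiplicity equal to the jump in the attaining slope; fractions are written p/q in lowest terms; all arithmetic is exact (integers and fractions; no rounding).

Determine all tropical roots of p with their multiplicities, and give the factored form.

hull edge (i=0, c=-2) to (i=1, c=2): slope 4, span 1
hull edge (i=1, c=2) to (i=3, c=-7): slope -9/2, span 2
Factored form: p(x) = -7 ⊗ (x ⊕ (-4)) ⊗ (x ⊕ 9/2) ⊗ (x ⊕ 9/2)
Answer: roots = -4 (mult 1), 9/2 (mult 2)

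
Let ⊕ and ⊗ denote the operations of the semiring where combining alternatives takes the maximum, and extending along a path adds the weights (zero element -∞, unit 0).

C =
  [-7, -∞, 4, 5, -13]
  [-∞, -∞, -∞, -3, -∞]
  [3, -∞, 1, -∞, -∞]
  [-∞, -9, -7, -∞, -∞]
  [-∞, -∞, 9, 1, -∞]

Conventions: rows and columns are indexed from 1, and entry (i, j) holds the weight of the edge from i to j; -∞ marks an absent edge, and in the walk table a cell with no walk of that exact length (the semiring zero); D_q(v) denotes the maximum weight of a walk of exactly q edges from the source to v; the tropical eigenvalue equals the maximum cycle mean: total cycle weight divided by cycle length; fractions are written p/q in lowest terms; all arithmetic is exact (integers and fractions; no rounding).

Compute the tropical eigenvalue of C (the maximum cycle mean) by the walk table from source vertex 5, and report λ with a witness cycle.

q=0: [-∞, -∞, -∞, -∞, 0]
q=1: [-∞, -∞, 9, 1, -∞]
q=2: [12, -8, 10, -∞, -∞]
q=3: [13, -∞, 16, 17, -1]
q=4: [19, 8, 17, 18, 0]
q=5: [20, 9, 23, 24, 6]
Optimal cycle mean attained by: cycle 1->3->1, total 4 + 3, length 2.
Answer: λ = 7/2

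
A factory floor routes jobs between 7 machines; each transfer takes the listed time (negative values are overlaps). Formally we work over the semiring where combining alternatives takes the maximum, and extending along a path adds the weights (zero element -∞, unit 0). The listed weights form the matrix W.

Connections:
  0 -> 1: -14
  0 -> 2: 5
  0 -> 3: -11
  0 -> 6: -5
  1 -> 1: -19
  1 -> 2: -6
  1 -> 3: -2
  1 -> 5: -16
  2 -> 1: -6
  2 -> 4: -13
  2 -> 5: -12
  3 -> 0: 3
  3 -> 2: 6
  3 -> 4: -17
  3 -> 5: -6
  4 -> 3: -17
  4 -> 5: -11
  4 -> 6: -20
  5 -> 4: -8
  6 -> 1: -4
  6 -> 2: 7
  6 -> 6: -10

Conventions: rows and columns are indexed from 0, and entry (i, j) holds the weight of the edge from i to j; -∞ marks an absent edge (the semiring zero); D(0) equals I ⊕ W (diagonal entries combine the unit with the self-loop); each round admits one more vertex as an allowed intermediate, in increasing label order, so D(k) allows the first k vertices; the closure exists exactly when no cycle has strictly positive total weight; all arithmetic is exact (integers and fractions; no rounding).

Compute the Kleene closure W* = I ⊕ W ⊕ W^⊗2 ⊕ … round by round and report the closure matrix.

D(0):
  [0, -14, 5, -11, -∞, -∞, -5]
  [-∞, 0, -6, -2, -∞, -16, -∞]
  [-∞, -6, 0, -∞, -13, -12, -∞]
  [3, -∞, 6, 0, -17, -6, -∞]
  [-∞, -∞, -∞, -17, 0, -11, -20]
  [-∞, -∞, -∞, -∞, -8, 0, -∞]
  [-∞, -4, 7, -∞, -∞, -∞, 0]
D(1):
  [0, -14, 5, -11, -∞, -∞, -5]
  [-∞, 0, -6, -2, -∞, -16, -∞]
  [-∞, -6, 0, -∞, -13, -12, -∞]
  [3, -11, 8, 0, -17, -6, -2]
  [-∞, -∞, -∞, -17, 0, -11, -20]
  [-∞, -∞, -∞, -∞, -8, 0, -∞]
  [-∞, -4, 7, -∞, -∞, -∞, 0]
D(2):
  [0, -14, 5, -11, -∞, -30, -5]
  [-∞, 0, -6, -2, -∞, -16, -∞]
  [-∞, -6, 0, -8, -13, -12, -∞]
  [3, -11, 8, 0, -17, -6, -2]
  [-∞, -∞, -∞, -17, 0, -11, -20]
  [-∞, -∞, -∞, -∞, -8, 0, -∞]
  [-∞, -4, 7, -6, -∞, -20, 0]
D(3):
  [0, -1, 5, -3, -8, -7, -5]
  [-∞, 0, -6, -2, -19, -16, -∞]
  [-∞, -6, 0, -8, -13, -12, -∞]
  [3, 2, 8, 0, -5, -4, -2]
  [-∞, -∞, -∞, -17, 0, -11, -20]
  [-∞, -∞, -∞, -∞, -8, 0, -∞]
  [-∞, 1, 7, -1, -6, -5, 0]
D(4):
  [0, -1, 5, -3, -8, -7, -5]
  [1, 0, 6, -2, -7, -6, -4]
  [-5, -6, 0, -8, -13, -12, -10]
  [3, 2, 8, 0, -5, -4, -2]
  [-14, -15, -9, -17, 0, -11, -19]
  [-∞, -∞, -∞, -∞, -8, 0, -∞]
  [2, 1, 7, -1, -6, -5, 0]
D(5):
  [0, -1, 5, -3, -8, -7, -5]
  [1, 0, 6, -2, -7, -6, -4]
  [-5, -6, 0, -8, -13, -12, -10]
  [3, 2, 8, 0, -5, -4, -2]
  [-14, -15, -9, -17, 0, -11, -19]
  [-22, -23, -17, -25, -8, 0, -27]
  [2, 1, 7, -1, -6, -5, 0]
D(6):
  [0, -1, 5, -3, -8, -7, -5]
  [1, 0, 6, -2, -7, -6, -4]
  [-5, -6, 0, -8, -13, -12, -10]
  [3, 2, 8, 0, -5, -4, -2]
  [-14, -15, -9, -17, 0, -11, -19]
  [-22, -23, -17, -25, -8, 0, -27]
  [2, 1, 7, -1, -6, -5, 0]
D(7):
  [0, -1, 5, -3, -8, -7, -5]
  [1, 0, 6, -2, -7, -6, -4]
  [-5, -6, 0, -8, -13, -12, -10]
  [3, 2, 8, 0, -5, -4, -2]
  [-14, -15, -9, -17, 0, -11, -19]
  [-22, -23, -17, -25, -8, 0, -27]
  [2, 1, 7, -1, -6, -5, 0]
Answer: W* = [[0, -1, 5, -3, -8, -7, -5], [1, 0, 6, -2, -7, -6, -4], [-5, -6, 0, -8, -13, -12, -10], [3, 2, 8, 0, -5, -4, -2], [-14, -15, -9, -17, 0, -11, -19], [-22, -23, -17, -25, -8, 0, -27], [2, 1, 7, -1, -6, -5, 0]]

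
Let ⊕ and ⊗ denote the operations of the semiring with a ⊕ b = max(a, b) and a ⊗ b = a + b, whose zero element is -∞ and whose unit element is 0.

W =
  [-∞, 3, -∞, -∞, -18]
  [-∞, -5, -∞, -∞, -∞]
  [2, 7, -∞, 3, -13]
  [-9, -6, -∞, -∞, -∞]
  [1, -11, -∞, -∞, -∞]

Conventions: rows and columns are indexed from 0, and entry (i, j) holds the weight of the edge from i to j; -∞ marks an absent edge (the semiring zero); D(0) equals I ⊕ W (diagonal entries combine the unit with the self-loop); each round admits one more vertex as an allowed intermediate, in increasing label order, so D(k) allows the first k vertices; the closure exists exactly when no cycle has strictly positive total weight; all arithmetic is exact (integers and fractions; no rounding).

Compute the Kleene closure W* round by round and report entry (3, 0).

D(0):
  [0, 3, -∞, -∞, -18]
  [-∞, 0, -∞, -∞, -∞]
  [2, 7, 0, 3, -13]
  [-9, -6, -∞, 0, -∞]
  [1, -11, -∞, -∞, 0]
D(1):
  [0, 3, -∞, -∞, -18]
  [-∞, 0, -∞, -∞, -∞]
  [2, 7, 0, 3, -13]
  [-9, -6, -∞, 0, -27]
  [1, 4, -∞, -∞, 0]
D(2):
  [0, 3, -∞, -∞, -18]
  [-∞, 0, -∞, -∞, -∞]
  [2, 7, 0, 3, -13]
  [-9, -6, -∞, 0, -27]
  [1, 4, -∞, -∞, 0]
D(3):
  [0, 3, -∞, -∞, -18]
  [-∞, 0, -∞, -∞, -∞]
  [2, 7, 0, 3, -13]
  [-9, -6, -∞, 0, -27]
  [1, 4, -∞, -∞, 0]
D(4):
  [0, 3, -∞, -∞, -18]
  [-∞, 0, -∞, -∞, -∞]
  [2, 7, 0, 3, -13]
  [-9, -6, -∞, 0, -27]
  [1, 4, -∞, -∞, 0]
D(5):
  [0, 3, -∞, -∞, -18]
  [-∞, 0, -∞, -∞, -∞]
  [2, 7, 0, 3, -13]
  [-9, -6, -∞, 0, -27]
  [1, 4, -∞, -∞, 0]
Answer: W*[3][0] = -9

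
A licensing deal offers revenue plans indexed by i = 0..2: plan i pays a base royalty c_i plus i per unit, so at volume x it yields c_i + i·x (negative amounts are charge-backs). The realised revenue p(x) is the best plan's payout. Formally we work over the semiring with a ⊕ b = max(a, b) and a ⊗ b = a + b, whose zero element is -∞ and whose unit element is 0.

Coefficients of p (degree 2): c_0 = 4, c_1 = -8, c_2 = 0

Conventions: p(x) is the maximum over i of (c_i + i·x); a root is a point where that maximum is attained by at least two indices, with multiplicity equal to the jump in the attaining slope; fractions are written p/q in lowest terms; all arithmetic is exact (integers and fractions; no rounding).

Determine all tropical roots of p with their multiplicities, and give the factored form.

hull edge (i=0, c=4) to (i=2, c=0): slope -2, span 2
Factored form: p(x) = 0 ⊗ (x ⊕ 2) ⊗ (x ⊕ 2)
Answer: roots = 2 (mult 2)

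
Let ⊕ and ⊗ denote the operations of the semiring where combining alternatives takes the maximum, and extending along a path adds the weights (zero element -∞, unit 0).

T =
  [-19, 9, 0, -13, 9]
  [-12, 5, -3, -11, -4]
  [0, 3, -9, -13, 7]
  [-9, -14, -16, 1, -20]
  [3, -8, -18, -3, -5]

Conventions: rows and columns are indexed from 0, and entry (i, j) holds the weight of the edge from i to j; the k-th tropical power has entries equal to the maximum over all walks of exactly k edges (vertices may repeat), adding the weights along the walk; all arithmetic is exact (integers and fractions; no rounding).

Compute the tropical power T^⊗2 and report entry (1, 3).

T^⊗2:
  [12, 14, 6, 6, 7]
  [-1, 10, 2, -6, 4]
  [10, 9, 0, 4, 9]
  [-8, 0, -9, 2, 0]
  [-2, 12, 3, -2, 12]
Key observation: the optimum is the walk 1->1->3, with weight 5 + (-11) = -6.
Optimal value attained by: walk 1->1->3.
Answer: (T^⊗2)[1][3] = -6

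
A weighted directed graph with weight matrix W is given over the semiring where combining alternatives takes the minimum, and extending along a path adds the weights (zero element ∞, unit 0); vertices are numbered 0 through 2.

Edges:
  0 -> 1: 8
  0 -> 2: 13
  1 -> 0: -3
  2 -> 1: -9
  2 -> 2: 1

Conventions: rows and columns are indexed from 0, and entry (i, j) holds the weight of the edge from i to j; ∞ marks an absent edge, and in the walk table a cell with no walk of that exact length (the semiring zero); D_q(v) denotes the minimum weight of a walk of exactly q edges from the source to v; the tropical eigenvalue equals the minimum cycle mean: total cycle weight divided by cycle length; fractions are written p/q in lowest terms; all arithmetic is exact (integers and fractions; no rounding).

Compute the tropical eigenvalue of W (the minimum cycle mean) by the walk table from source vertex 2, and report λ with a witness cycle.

q=0: [∞, ∞, 0]
q=1: [∞, -9, 1]
q=2: [-12, -8, 2]
q=3: [-11, -7, 1]
Optimal cycle mean attained by: cycle 0->2->1->0, total 13 + (-9) + (-3), length 3.
Answer: λ = 1/3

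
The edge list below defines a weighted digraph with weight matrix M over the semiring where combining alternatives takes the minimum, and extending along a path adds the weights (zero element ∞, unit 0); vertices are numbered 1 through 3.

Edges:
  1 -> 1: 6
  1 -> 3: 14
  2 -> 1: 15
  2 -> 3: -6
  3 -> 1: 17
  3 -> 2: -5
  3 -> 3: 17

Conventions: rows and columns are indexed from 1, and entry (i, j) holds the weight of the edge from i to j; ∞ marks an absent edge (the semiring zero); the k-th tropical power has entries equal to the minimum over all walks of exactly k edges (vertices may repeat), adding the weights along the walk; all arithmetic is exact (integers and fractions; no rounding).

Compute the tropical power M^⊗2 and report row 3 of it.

M^⊗2:
  [12, 9, 20]
  [11, -11, 11]
  [10, 12, -11]
Answer: row 3 of M^⊗2 = [10, 12, -11]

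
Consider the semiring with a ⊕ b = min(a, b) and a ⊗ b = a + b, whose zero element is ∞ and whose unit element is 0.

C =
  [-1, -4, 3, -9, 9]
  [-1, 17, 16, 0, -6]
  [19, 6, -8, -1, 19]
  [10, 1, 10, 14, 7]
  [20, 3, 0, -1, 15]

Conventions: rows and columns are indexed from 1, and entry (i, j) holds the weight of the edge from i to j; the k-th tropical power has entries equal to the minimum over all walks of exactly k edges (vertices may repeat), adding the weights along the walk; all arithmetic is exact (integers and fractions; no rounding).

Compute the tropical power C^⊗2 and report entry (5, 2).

C^⊗2:
  [-5, -8, -5, -10, -10]
  [-2, -5, -6, -10, 7]
  [5, -2, -16, -9, 0]
  [0, 6, 2, 1, -5]
  [2, 0, -8, -1, -3]
Key observation: the optimum is the walk 5->4->2, with weight (-1) + 1 = 0.
Optimal value attained by: walk 5->4->2.
Answer: (C^⊗2)[5][2] = 0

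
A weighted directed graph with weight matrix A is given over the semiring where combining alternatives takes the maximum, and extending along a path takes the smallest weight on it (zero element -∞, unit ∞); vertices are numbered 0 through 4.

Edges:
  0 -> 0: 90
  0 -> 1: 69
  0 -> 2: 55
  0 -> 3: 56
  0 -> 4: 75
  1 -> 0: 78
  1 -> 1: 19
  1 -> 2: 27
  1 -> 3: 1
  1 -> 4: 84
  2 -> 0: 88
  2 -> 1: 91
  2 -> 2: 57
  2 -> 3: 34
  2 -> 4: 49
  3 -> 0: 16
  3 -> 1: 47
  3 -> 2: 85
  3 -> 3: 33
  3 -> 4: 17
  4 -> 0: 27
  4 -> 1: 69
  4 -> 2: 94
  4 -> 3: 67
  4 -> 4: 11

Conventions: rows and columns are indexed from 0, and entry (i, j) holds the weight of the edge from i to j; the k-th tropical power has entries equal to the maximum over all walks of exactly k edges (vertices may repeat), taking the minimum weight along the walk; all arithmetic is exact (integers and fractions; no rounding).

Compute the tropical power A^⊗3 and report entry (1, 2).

A^⊗2:
  [90, 69, 75, 67, 75]
  [78, 69, 84, 67, 75]
  [88, 69, 57, 56, 84]
  [85, 85, 57, 34, 49]
  [88, 91, 67, 34, 69]
A^⊗3:
  [90, 75, 75, 67, 75]
  [84, 84, 75, 67, 75]
  [88, 69, 84, 67, 75]
  [85, 69, 57, 56, 84]
  [88, 69, 69, 67, 84]
Key observation: the optimum is the walk 1->0->4->2, with weight 78 min 75 min 94 = 75.
Optimal value attained by: walk 1->0->4->2.
Answer: (A^⊗3)[1][2] = 75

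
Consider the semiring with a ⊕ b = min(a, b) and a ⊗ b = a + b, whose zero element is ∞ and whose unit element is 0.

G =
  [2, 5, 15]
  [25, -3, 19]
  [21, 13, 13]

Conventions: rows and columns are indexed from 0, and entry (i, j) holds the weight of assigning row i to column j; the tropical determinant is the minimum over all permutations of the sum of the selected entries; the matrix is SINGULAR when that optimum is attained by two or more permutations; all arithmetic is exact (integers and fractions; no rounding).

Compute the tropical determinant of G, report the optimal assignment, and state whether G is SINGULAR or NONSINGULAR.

σ = (0, 1, 2): 2 + (-3) + 13 = 12
σ = (0, 2, 1): 2 + 19 + 13 = 34
σ = (1, 0, 2): 5 + 25 + 13 = 43
σ = (1, 2, 0): 5 + 19 + 21 = 45
σ = (2, 0, 1): 15 + 25 + 13 = 53
σ = (2, 1, 0): 15 + (-3) + 21 = 33
Optimal value attained by: σ = (0, 1, 2).
Answer: det⊕(G) = 12; verdict: NONSINGULAR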